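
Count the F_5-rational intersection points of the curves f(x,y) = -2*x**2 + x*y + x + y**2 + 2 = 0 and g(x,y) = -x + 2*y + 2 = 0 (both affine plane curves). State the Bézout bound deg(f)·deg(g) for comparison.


Common zeros: {(3, 3)}; count = 1; Bézout bound = 2.

deg(f) = 2, deg(g) = 1, so Bézout bound = 2.
Scan x ∈ F_5. For each x, list the y ∈ F_5 with f(x, y) ≡ 0 and those with g(x, y) ≡ 0 (mod 5); the common zeros in that column are the intersection.
  x = 0: f ≡ 0 at y ∈ ∅; g ≡ 0 at y ∈ {4}; common: ∅.
  x = 1: f ≡ 0 at y ∈ ∅; g ≡ 0 at y ∈ {2}; common: ∅.
  x = 2: f ≡ 0 at y ∈ {4}; g ≡ 0 at y ∈ {0}; common: ∅.
  x = 3: f ≡ 0 at y ∈ {3, 4}; g ≡ 0 at y ∈ {3}; common: {3}.
  x = 4: f ≡ 0 at y ∈ {3}; g ≡ 0 at y ∈ {1}; common: ∅.
Collecting: common zeros = {(3, 3)}, so the count is 1.
Comparison with the Bézout bound: 1 ≤ 2 = deg(f)·deg(g), as expected for curves with no common component (the affine F_5-count falls short of the bound because intersections may lie at infinity, over extension fields, or carry multiplicity).


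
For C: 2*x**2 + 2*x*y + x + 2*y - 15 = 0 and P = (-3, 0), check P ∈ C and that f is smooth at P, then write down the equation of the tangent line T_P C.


Tangent line at P: -11*x - 4*y - 33 = 0.

Step 1: f(-3, 0) = 0, so P lies on C.
Step 2: partial derivatives
  f_x(x, y) = 4*x + 2*y + 1, f_y(x, y) = 2*x + 2.
  f_x(P) = -11, f_y(P) = -4 (gradient nonzero, so P is smooth).
Step 3: tangent line at P: -11·(x − -3) + -4·(y − 0) = 0.
Expanding: -11*x - 4*y - 33 = 0.


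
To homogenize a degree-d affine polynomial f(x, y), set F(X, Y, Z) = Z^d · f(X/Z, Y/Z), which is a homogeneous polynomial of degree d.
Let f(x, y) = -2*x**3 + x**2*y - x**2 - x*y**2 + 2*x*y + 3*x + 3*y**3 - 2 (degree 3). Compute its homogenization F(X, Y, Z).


F(X, Y, Z) = -2*X**3 + X**2*Y - X**2*Z - X*Y**2 + 2*X*Y*Z + 3*X*Z**2 + 3*Y**3 - 2*Z**3

deg(f) = 3.
Substitute x = X/Z, y = Y/Z into f, then multiply by Z^3.
  monomial -2·x^3·y^0 ↦ -2·X^3·Y^0·Z^0.
  monomial 1·x^2·y^1 ↦ 1·X^2·Y^1·Z^0.
  monomial -1·x^2·y^0 ↦ -1·X^2·Y^0·Z^1.
  monomial -1·x^1·y^2 ↦ -1·X^1·Y^2·Z^0.
  monomial 2·x^1·y^1 ↦ 2·X^1·Y^1·Z^1.
  monomial 3·x^1·y^0 ↦ 3·X^1·Y^0·Z^2.
  monomial 3·x^0·y^3 ↦ 3·X^0·Y^3·Z^0.
  monomial -2·x^0·y^0 ↦ -2·X^0·Y^0·Z^3.
Collecting: F(X, Y, Z) = -2*X**3 + X**2*Y - X**2*Z - X*Y**2 + 2*X*Y*Z + 3*X*Z**2 + 3*Y**3 - 2*Z**3.


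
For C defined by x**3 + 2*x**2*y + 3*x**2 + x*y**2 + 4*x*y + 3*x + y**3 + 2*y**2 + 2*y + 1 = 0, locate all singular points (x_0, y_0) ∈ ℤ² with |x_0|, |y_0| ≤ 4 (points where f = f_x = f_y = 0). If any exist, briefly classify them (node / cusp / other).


Singular points: {(-1, 0)}; classification: cusp.

Compute partial derivatives:
  f_x = 3*x**2 + 4*x*y + 6*x + y**2 + 4*y + 3.
  f_y = 2*x**2 + 2*x*y + 4*x + 3*y**2 + 4*y + 2.
Scan x_0 ∈ {−4, ..., 4}. For each x_0, f_y(x_0, y) is a polynomial in y; find its integer roots y ∈ {−4, ..., 4}, then test f_x and f at those candidates.
  x = -4: f_y(-4, y) = 3*y**2 - 4*y + 18; no integer root y with |y| ≤ 4.
  x = -3: f_y(-3, y) = 3*y**2 - 2*y + 8; no integer root y with |y| ≤ 4.
  x = -2: f_y(-2, y) = 3*y**2 + 2; no integer root y with |y| ≤ 4.
  x = -1: f_y(-1, y) = 3*y**2 + 2*y; vanishes at y ∈ {0}. (-1, 0): f_x = 0, f = 0 — SINGULAR.
  x = 0: f_y(0, y) = 3*y**2 + 4*y + 2; no integer root y with |y| ≤ 4.
  x = 1: f_y(1, y) = 3*y**2 + 6*y + 8; no integer root y with |y| ≤ 4.
  x = 2: f_y(2, y) = 3*y**2 + 8*y + 18; no integer root y with |y| ≤ 4.
  x = 3: f_y(3, y) = 3*y**2 + 10*y + 32; no integer root y with |y| ≤ 4.
  x = 4: f_y(4, y) = 3*y**2 + 12*y + 50; no integer root y with |y| ≤ 4.
Only singular point on the grid: (-1, 0).
Classify: substitute x = -1 + u, y = 0 + v and expand: f = u**3 + 2*u**2*v + u*v**2 + v**3 + v**2.
No constant or linear terms (consistent with a singular point). Quadratic part: v**2. Cubic part: u**3 + 2*u**2*v + u*v**2 + v**3.
The quadratic part v**2 is a perfect square, so there is a single (double) tangent line v = 0, i.e. y = 0. Restricting the cubic part to that line (v = 0) leaves u**3 ≠ 0, so f is not divisible by v and the branch is v² ≈ -u**3 to lowest order — this is a cusp.
Classification: cusp.


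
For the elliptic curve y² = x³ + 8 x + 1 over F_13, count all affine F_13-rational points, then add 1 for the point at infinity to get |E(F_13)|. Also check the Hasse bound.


Affine points = {(0, 1), (0, 12), (1, 6), (1, 7), (2, 5), (2, 8), (3, 0), (5, 6), (5, 7), (7, 6), (7, 7), (9, 3), (9, 10), (11, 4), (11, 9)}; affine count = 15; |E(F_13)| = 16.

Discriminant check: Δ ∝ 4a³ + 27b² = 4·8³ + 27·1² = 4·512 + 27·1 ≡ 8 (mod 13). Nonzero ⇒ E is nonsingular.
For each x ∈ F_13, compute rhs = x³ + 8·x + 1 mod 13, then count y ∈ F_13 with y² ≡ rhs.
  x = 0: rhs = 1, matching y values: 1, 12 (2 points).
  x = 1: rhs = 10, matching y values: 6, 7 (2 points).
  x = 2: rhs = 12, matching y values: 5, 8 (2 points).
  x = 3: rhs = 0, matching y values: 0 (1 points).
  x = 4: rhs = 6, matching y values: none (0 points).
  x = 5: rhs = 10, matching y values: 6, 7 (2 points).
  x = 6: rhs = 5, matching y values: none (0 points).
  x = 7: rhs = 10, matching y values: 6, 7 (2 points).
  x = 8: rhs = 5, matching y values: none (0 points).
  x = 9: rhs = 9, matching y values: 3, 10 (2 points).
  x = 10: rhs = 2, matching y values: none (0 points).
  x = 11: rhs = 3, matching y values: 4, 9 (2 points).
  x = 12: rhs = 5, matching y values: none (0 points).
Total affine count: 15.
Full point count |E(F_13)| = 15 + 1 = 16.
Hasse bound: |16 − (13+1)| = |2| = 2 ≤ 2√13 ≈ 7.2111 ✓.


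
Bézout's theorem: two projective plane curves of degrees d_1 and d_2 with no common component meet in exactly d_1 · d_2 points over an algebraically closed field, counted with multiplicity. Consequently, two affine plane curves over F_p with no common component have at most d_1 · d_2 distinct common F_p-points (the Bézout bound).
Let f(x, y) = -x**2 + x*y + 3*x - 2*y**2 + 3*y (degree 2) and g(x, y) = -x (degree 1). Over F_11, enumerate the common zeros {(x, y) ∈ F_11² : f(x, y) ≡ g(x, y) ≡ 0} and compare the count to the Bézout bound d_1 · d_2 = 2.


Common zeros: {(0, 0), (0, 7)}; count = 2; Bézout bound = 2.

deg(f) = 2, deg(g) = 1, so Bézout bound = 2.
Scan x ∈ F_11. For each x, list the y ∈ F_11 with f(x, y) ≡ 0 and those with g(x, y) ≡ 0 (mod 11); the common zeros in that column are the intersection.
  x = 0: f ≡ 0 at y ∈ {0, 7}; g ≡ 0 at y ∈ {0, 1, 2, 3, 4, 5, 6, 7, 8, 9, 10}; common: {0, 7}.
  x = 1: f ≡ 0 at y ∈ ∅; g ≡ 0 at y ∈ ∅; common: ∅.
  x = 2: f ≡ 0 at y ∈ ∅; g ≡ 0 at y ∈ ∅; common: ∅.
  x = 3: f ≡ 0 at y ∈ {0, 3}; g ≡ 0 at y ∈ ∅; common: ∅.
  x = 4: f ≡ 0 at y ∈ ∅; g ≡ 0 at y ∈ ∅; common: ∅.
  x = 5: f ≡ 0 at y ∈ ∅; g ≡ 0 at y ∈ ∅; common: ∅.
  x = 6: f ≡ 0 at y ∈ {1, 9}; g ≡ 0 at y ∈ ∅; common: ∅.
  x = 7: f ≡ 0 at y ∈ ∅; g ≡ 0 at y ∈ ∅; common: ∅.
  x = 8: f ≡ 0 at y ∈ ∅; g ≡ 0 at y ∈ ∅; common: ∅.
  x = 9: f ≡ 0 at y ∈ {1, 5}; g ≡ 0 at y ∈ ∅; common: ∅.
  x = 10: f ≡ 0 at y ∈ {5, 7}; g ≡ 0 at y ∈ ∅; common: ∅.
Collecting: common zeros = {(0, 0), (0, 7)}, so the count is 2.
Comparison with the Bézout bound: 2 ≤ 2 = deg(f)·deg(g), as expected for curves with no common component (the bound is attained).


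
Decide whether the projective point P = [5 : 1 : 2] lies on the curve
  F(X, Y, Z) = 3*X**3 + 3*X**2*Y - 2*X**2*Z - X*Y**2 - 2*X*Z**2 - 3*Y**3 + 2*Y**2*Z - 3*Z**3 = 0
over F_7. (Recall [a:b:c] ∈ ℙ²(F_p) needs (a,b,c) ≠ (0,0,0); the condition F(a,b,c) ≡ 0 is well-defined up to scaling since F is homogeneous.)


F(5,1,2) ≡ 2 (mod 7); P is NOT on the curve.

Evaluate F(5, 1, 2) term-by-term (mod 7).
  3*X**3 ↦ 3·125·1·1 = 375
  3*X**2*Y ↦ 3·25·1·1 = 75
  -2*X**2*Z ↦ -2·25·1·2 = -100
  -X*Y**2 ↦ -1·5·1·1 = -5
  -2*X*Z**2 ↦ -2·5·1·4 = -40
  -3*Y**3 ↦ -3·1·1·1 = -3
  2*Y**2*Z ↦ 2·1·1·2 = 4
  -3*Z**3 ↦ -3·1·1·8 = -24
Sum: F(5, 1, 2) = (375) + (75) + (-100) + (-5) + (-40) + (-3) + (4) + (-24) = 282.
Reducing mod 7: 282 ≡ 2 (mod 7).
Since F(a, b, c) ≡ 2 ≠ 0 (mod 7), P does NOT lie on the curve.


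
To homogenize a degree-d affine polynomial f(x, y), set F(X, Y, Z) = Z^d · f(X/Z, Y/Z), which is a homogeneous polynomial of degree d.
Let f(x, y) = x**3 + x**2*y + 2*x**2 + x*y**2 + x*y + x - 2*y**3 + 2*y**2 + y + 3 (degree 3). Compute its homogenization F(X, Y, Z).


F(X, Y, Z) = X**3 + X**2*Y + 2*X**2*Z + X*Y**2 + X*Y*Z + X*Z**2 - 2*Y**3 + 2*Y**2*Z + Y*Z**2 + 3*Z**3

deg(f) = 3.
Substitute x = X/Z, y = Y/Z into f, then multiply by Z^3.
  monomial 1·x^3·y^0 ↦ 1·X^3·Y^0·Z^0.
  monomial 1·x^2·y^1 ↦ 1·X^2·Y^1·Z^0.
  monomial 2·x^2·y^0 ↦ 2·X^2·Y^0·Z^1.
  monomial 1·x^1·y^2 ↦ 1·X^1·Y^2·Z^0.
  monomial 1·x^1·y^1 ↦ 1·X^1·Y^1·Z^1.
  monomial 1·x^1·y^0 ↦ 1·X^1·Y^0·Z^2.
  monomial -2·x^0·y^3 ↦ -2·X^0·Y^3·Z^0.
  monomial 2·x^0·y^2 ↦ 2·X^0·Y^2·Z^1.
  monomial 1·x^0·y^1 ↦ 1·X^0·Y^1·Z^2.
  monomial 3·x^0·y^0 ↦ 3·X^0·Y^0·Z^3.
Collecting: F(X, Y, Z) = X**3 + X**2*Y + 2*X**2*Z + X*Y**2 + X*Y*Z + X*Z**2 - 2*Y**3 + 2*Y**2*Z + Y*Z**2 + 3*Z**3.


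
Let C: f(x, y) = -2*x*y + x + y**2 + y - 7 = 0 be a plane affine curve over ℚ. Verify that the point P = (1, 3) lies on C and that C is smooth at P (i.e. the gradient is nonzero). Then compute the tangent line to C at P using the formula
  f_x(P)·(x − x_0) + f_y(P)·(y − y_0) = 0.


Tangent line at P: -5*x + 5*y - 10 = 0.

Step 1: f(1, 3) = 0, so P lies on C.
Step 2: partial derivatives
  f_x(x, y) = 1 - 2*y, f_y(x, y) = -2*x + 2*y + 1.
  f_x(P) = -5, f_y(P) = 5 (gradient nonzero, so P is smooth).
Step 3: tangent line at P: -5·(x − 1) + 5·(y − 3) = 0.
Expanding: -5*x + 5*y - 10 = 0.


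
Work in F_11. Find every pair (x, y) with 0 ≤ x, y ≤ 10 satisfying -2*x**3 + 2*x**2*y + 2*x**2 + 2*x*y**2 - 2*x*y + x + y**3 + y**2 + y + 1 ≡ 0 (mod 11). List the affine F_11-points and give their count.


Affine F_11-points: {(0, 10), (2, 2), (3, 1), (5, 3), (8, 4), (8, 8), (9, 6)}; count = 7.

For each of the 121 pairs (x, y) ∈ F_11², evaluate f(x, y) mod 11. Record the zeros.
  x = 0: [0↦1, 1↦4, 2↦4, 3↦7, 4↦8, 5↦2, 6↦6, 7↦4, 8↦2, 9↦6, 10↦0]  zeros at y ∈ {10}
  x = 1: [0↦2, 1↦7, 2↦2, 3↦4, 4↦8, 5↦9, 6↦2, 7↦4, 8↦10, 9↦4, 10↦3]  zeros at y ∈ ∅
  x = 2: [0↦6, 1↦6, 2↦0, 3↦5, 4↦5, 5↦6, 6↦3, 7↦2, 8↦9, 9↦8, 10↦5]  zeros at y ∈ {2}
  x = 3: [0↦1, 1↦0, 2↦8, 3↦9, 4↦9, 5↦3, 6↦8, 7↦8, 8↦9, 9↦6, 10↦5]  zeros at y ∈ {1}
  x = 4: [0↦8, 1↦10, 2↦3, 3↦4, 4↦8, 5↦10, 6↦5, 7↦10, 8↦9, 9↦8, 10↦2]  zeros at y ∈ ∅
  x = 5: [0↦4, 1↦2, 2↦6, 3↦0, 4↦1, 5↦4, 6↦4, 7↦7, 8↦8, 9↦2, 10↦6]  zeros at y ∈ {3}
  x = 6: [0↦10, 1↦8, 2↦5, 3↦7, 4↦9, 5↦6, 6↦4, 7↦9, 8↦5, 9↦9, 10↦5]  zeros at y ∈ ∅
  x = 7: [0↦3, 1↦5, 2↦10, 3↦2, 4↦9, 5↦4, 6↦4, 7↦4, 8↦10, 9↦6, 10↦9]  zeros at y ∈ ∅
  x = 8: [0↦4, 1↦3, 2↦9, 3↦6, 4↦0, 5↦8, 6↦3, 7↦2, 8↦0, 9↦3, 10↦6]  zeros at y ∈ {4, 8}
  x = 9: [0↦1, 1↦1, 2↦1, 3↦7, 4↦3, 5↦6, 6↦0, 7↦2, 8↦7, 9↦10, 10↦6]  zeros at y ∈ {6}
  x = 10: [0↦4, 1↦9, 2↦7, 3↦4, 4↦6, 5↦8, 6↦5, 7↦3, 8↦8, 9↦4, 10↦8]  zeros at y ∈ ∅
Collecting zeros: affine points = {(0, 10), (2, 2), (3, 1), (5, 3), (8, 4), (8, 8), (9, 6)}.
Total count |C(F_11)_aff| = 7.


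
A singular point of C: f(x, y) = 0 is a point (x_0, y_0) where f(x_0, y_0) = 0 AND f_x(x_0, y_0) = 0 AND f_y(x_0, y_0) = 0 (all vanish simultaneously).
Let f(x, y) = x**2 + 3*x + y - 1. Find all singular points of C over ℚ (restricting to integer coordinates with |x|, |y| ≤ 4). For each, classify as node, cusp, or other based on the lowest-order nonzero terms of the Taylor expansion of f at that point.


No singular points in the scanned grid; C is smooth there.

Compute partial derivatives:
  f_x = 2*x + 3.
  f_y = 1.
f_y = 1 is a nonzero constant, so f_y never vanishes: no point (x, y) can satisfy f = f_x = f_y = 0. In particular no (x, y) ∈ {−4, ..., 4}² is singular; the curve is smooth.


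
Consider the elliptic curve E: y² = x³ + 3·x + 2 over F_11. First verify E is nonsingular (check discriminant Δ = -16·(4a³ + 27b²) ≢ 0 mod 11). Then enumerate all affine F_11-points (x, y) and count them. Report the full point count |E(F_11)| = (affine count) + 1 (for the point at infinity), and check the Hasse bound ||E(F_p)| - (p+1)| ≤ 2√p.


Affine points = {(2, 4), (2, 7), (3, 4), (3, 7), (4, 1), (4, 10), (6, 4), (6, 7), (7, 5), (7, 6), (10, 3), (10, 8)}; affine count = 12; |E(F_11)| = 13.

Discriminant check: Δ ∝ 4a³ + 27b² = 4·3³ + 27·2² = 4·27 + 27·4 ≡ 7 (mod 11). Nonzero ⇒ E is nonsingular.
For each x ∈ F_11, compute rhs = x³ + 3·x + 2 mod 11, then count y ∈ F_11 with y² ≡ rhs.
  x = 0: rhs = 2, matching y values: none (0 points).
  x = 1: rhs = 6, matching y values: none (0 points).
  x = 2: rhs = 5, matching y values: 4, 7 (2 points).
  x = 3: rhs = 5, matching y values: 4, 7 (2 points).
  x = 4: rhs = 1, matching y values: 1, 10 (2 points).
  x = 5: rhs = 10, matching y values: none (0 points).
  x = 6: rhs = 5, matching y values: 4, 7 (2 points).
  x = 7: rhs = 3, matching y values: 5, 6 (2 points).
  x = 8: rhs = 10, matching y values: none (0 points).
  x = 9: rhs = 10, matching y values: none (0 points).
  x = 10: rhs = 9, matching y values: 3, 8 (2 points).
Total affine count: 12.
Full point count |E(F_11)| = 12 + 1 = 13.
Hasse bound: |13 − (11+1)| = |1| = 1 ≤ 2√11 ≈ 6.6332 ✓.


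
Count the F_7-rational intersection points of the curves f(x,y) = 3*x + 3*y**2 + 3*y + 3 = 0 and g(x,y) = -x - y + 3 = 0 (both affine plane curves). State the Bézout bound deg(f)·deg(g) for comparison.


Common zeros: ∅; count = 0; Bézout bound = 2.

deg(f) = 2, deg(g) = 1, so Bézout bound = 2.
Scan x ∈ F_7. For each x, list the y ∈ F_7 with f(x, y) ≡ 0 and those with g(x, y) ≡ 0 (mod 7); the common zeros in that column are the intersection.
  x = 0: f ≡ 0 at y ∈ {2, 4}; g ≡ 0 at y ∈ {3}; common: ∅.
  x = 1: f ≡ 0 at y ∈ {3}; g ≡ 0 at y ∈ {2}; common: ∅.
  x = 2: f ≡ 0 at y ∈ ∅; g ≡ 0 at y ∈ {1}; common: ∅.
  x = 3: f ≡ 0 at y ∈ ∅; g ≡ 0 at y ∈ {0}; common: ∅.
  x = 4: f ≡ 0 at y ∈ {1, 5}; g ≡ 0 at y ∈ {6}; common: ∅.
  x = 5: f ≡ 0 at y ∈ ∅; g ≡ 0 at y ∈ {5}; common: ∅.
  x = 6: f ≡ 0 at y ∈ {0, 6}; g ≡ 0 at y ∈ {4}; common: ∅.
Collecting: common zeros = ∅, so the count is 0.
Comparison with the Bézout bound: 0 ≤ 2 = deg(f)·deg(g), as expected for curves with no common component (the affine F_7-count falls short of the bound because intersections may lie at infinity, over extension fields, or carry multiplicity).


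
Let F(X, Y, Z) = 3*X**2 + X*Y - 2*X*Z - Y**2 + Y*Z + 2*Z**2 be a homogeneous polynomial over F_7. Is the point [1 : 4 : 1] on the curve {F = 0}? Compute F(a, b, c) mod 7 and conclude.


F(1,4,1) ≡ 2 (mod 7); P is NOT on the curve.

Evaluate F(1, 4, 1) term-by-term (mod 7).
  3*X**2 ↦ 3·1·1·1 = 3
  X*Y ↦ 1·1·4·1 = 4
  -2*X*Z ↦ -2·1·1·1 = -2
  -Y**2 ↦ -1·1·16·1 = -16
  Y*Z ↦ 1·1·4·1 = 4
  2*Z**2 ↦ 2·1·1·1 = 2
Sum: F(1, 4, 1) = (3) + (4) + (-2) + (-16) + (4) + (2) = -5.
Reducing mod 7: -5 ≡ 2 (mod 7).
Since F(a, b, c) ≡ 2 ≠ 0 (mod 7), P does NOT lie on the curve.


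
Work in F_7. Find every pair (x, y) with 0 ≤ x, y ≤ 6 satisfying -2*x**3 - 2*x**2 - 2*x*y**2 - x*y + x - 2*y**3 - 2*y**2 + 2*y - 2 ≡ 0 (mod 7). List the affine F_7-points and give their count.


Affine F_7-points: {(0, 4), (1, 2), (1, 5), (2, 6), (4, 3), (6, 4), (6, 5)}; count = 7.

For each of the 49 pairs (x, y) ∈ F_7², evaluate f(x, y) mod 7. Record the zeros.
  x = 0: [0↦5, 1↦3, 2↦6, 3↦2, 4↦0, 5↦2, 6↦3]  zeros at y ∈ {4}
  x = 1: [0↦2, 1↦4, 2↦0, 3↦6, 4↦3, 5↦0, 6↦6]  zeros at y ∈ {2, 5}
  x = 2: [0↦4, 1↦3, 2↦6, 3↦1, 4↦4, 5↦3, 6↦0]  zeros at y ∈ {6}
  x = 3: [0↦6, 1↦2, 2↦5, 3↦3, 4↦5, 5↦6, 6↦1]  zeros at y ∈ ∅
  x = 4: [0↦3, 1↦3, 2↦6, 3↦0, 4↦1, 5↦4, 6↦4]  zeros at y ∈ {3}
  x = 5: [0↦4, 1↦1, 2↦4, 3↦1, 4↦1, 5↦6, 6↦4]  zeros at y ∈ ∅
  x = 6: [0↦4, 1↦5, 2↦1, 3↦1, 4↦0, 5↦0, 6↦3]  zeros at y ∈ {4, 5}
Collecting zeros: affine points = {(0, 4), (1, 2), (1, 5), (2, 6), (4, 3), (6, 4), (6, 5)}.
Total count |C(F_7)_aff| = 7.


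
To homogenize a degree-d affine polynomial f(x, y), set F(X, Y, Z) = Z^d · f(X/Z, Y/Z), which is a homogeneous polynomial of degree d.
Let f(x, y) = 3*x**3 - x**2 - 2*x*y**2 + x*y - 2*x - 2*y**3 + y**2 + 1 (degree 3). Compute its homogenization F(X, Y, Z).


F(X, Y, Z) = 3*X**3 - X**2*Z - 2*X*Y**2 + X*Y*Z - 2*X*Z**2 - 2*Y**3 + Y**2*Z + Z**3

deg(f) = 3.
Substitute x = X/Z, y = Y/Z into f, then multiply by Z^3.
  monomial 3·x^3·y^0 ↦ 3·X^3·Y^0·Z^0.
  monomial -1·x^2·y^0 ↦ -1·X^2·Y^0·Z^1.
  monomial -2·x^1·y^2 ↦ -2·X^1·Y^2·Z^0.
  monomial 1·x^1·y^1 ↦ 1·X^1·Y^1·Z^1.
  monomial -2·x^1·y^0 ↦ -2·X^1·Y^0·Z^2.
  monomial -2·x^0·y^3 ↦ -2·X^0·Y^3·Z^0.
  monomial 1·x^0·y^2 ↦ 1·X^0·Y^2·Z^1.
  monomial 1·x^0·y^0 ↦ 1·X^0·Y^0·Z^3.
Collecting: F(X, Y, Z) = 3*X**3 - X**2*Z - 2*X*Y**2 + X*Y*Z - 2*X*Z**2 - 2*Y**3 + Y**2*Z + Z**3.


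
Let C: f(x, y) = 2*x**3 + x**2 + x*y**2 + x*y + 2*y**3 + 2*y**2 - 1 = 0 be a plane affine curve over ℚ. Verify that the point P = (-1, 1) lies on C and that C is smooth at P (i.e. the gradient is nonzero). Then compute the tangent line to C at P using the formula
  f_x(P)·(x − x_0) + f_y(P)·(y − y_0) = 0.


Tangent line at P: 6*x + 7*y - 1 = 0.

Step 1: f(-1, 1) = 0, so P lies on C.
Step 2: partial derivatives
  f_x(x, y) = 6*x**2 + 2*x + y**2 + y, f_y(x, y) = 2*x*y + x + 6*y**2 + 4*y.
  f_x(P) = 6, f_y(P) = 7 (gradient nonzero, so P is smooth).
Step 3: tangent line at P: 6·(x − -1) + 7·(y − 1) = 0.
Expanding: 6*x + 7*y - 1 = 0.


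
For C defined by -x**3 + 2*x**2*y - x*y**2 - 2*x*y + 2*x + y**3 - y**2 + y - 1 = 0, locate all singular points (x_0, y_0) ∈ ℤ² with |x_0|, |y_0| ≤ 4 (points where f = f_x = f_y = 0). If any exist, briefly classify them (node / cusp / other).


Singular points: {(1, 1)}; classification: node.

Compute partial derivatives:
  f_x = -3*x**2 + 4*x*y - y**2 - 2*y + 2.
  f_y = 2*x**2 - 2*x*y - 2*x + 3*y**2 - 2*y + 1.
Scan x_0 ∈ {−4, ..., 4}. For each x_0, f_y(x_0, y) is a polynomial in y; find its integer roots y ∈ {−4, ..., 4}, then test f_x and f at those candidates.
  x = -4: f_y(-4, y) = 3*y**2 + 6*y + 41; no integer root y with |y| ≤ 4.
  x = -3: f_y(-3, y) = 3*y**2 + 4*y + 25; no integer root y with |y| ≤ 4.
  x = -2: f_y(-2, y) = 3*y**2 + 2*y + 13; no integer root y with |y| ≤ 4.
  x = -1: f_y(-1, y) = 3*y**2 + 5; no integer root y with |y| ≤ 4.
  x = 0: f_y(0, y) = 3*y**2 - 2*y + 1; no integer root y with |y| ≤ 4.
  x = 1: f_y(1, y) = 3*y**2 - 4*y + 1; vanishes at y ∈ {1}. (1, 1): f_x = 0, f = 0 — SINGULAR.
  x = 2: f_y(2, y) = 3*y**2 - 6*y + 5; no integer root y with |y| ≤ 4.
  x = 3: f_y(3, y) = 3*y**2 - 8*y + 13; no integer root y with |y| ≤ 4.
  x = 4: f_y(4, y) = 3*y**2 - 10*y + 25; no integer root y with |y| ≤ 4.
Only singular point on the grid: (1, 1).
Classify: substitute x = 1 + u, y = 1 + v and expand: f = -u**3 + 2*u**2*v - u**2 - u*v**2 + v**3 + v**2.
No constant or linear terms (consistent with a singular point). Quadratic part: -u**2 + v**2. Cubic part: -u**3 + 2*u**2*v - u*v**2 + v**3.
The quadratic part v**2 - u**2 = (v − u)(v + u) splits into two distinct linear factors, so there are two distinct tangent lines y − 1 = ±(x − 1) — this is a node (ordinary double point).
Classification: node.


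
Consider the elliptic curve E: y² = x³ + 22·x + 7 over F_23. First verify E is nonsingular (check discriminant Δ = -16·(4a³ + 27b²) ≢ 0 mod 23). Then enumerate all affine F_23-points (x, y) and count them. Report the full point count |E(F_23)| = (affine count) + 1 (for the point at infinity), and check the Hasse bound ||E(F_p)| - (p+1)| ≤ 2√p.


Affine points = {(2, 6), (2, 17), (3, 10), (3, 13), (5, 9), (5, 14), (10, 10), (10, 13), (11, 4), (11, 19), (13, 11), (13, 12), (14, 0), (15, 3), (15, 20), (16, 4), (16, 19), (17, 2), (17, 21), (18, 5), (18, 18), (19, 4), (19, 19), (20, 11), (20, 12), (21, 1), (21, 22)}; affine count = 27; |E(F_23)| = 28.

Discriminant check: Δ ∝ 4a³ + 27b² = 4·22³ + 27·7² = 4·10648 + 27·49 ≡ 8 (mod 23). Nonzero ⇒ E is nonsingular.
For each x ∈ F_23, compute rhs = x³ + 22·x + 7 mod 23, then count y ∈ F_23 with y² ≡ rhs.
  x = 0: rhs = 7, matching y values: none (0 points).
  x = 1: rhs = 7, matching y values: none (0 points).
  x = 2: rhs = 13, matching y values: 6, 17 (2 points).
  x = 3: rhs = 8, matching y values: 10, 13 (2 points).
  x = 4: rhs = 21, matching y values: none (0 points).
  x = 5: rhs = 12, matching y values: 9, 14 (2 points).
  x = 6: rhs = 10, matching y values: none (0 points).
  x = 7: rhs = 21, matching y values: none (0 points).
  x = 8: rhs = 5, matching y values: none (0 points).
  x = 9: rhs = 14, matching y values: none (0 points).
  x = 10: rhs = 8, matching y values: 10, 13 (2 points).
  x = 11: rhs = 16, matching y values: 4, 19 (2 points).
  x = 12: rhs = 21, matching y values: none (0 points).
  x = 13: rhs = 6, matching y values: 11, 12 (2 points).
  x = 14: rhs = 0, matching y values: 0 (1 points).
  x = 15: rhs = 9, matching y values: 3, 20 (2 points).
  x = 16: rhs = 16, matching y values: 4, 19 (2 points).
  x = 17: rhs = 4, matching y values: 2, 21 (2 points).
  x = 18: rhs = 2, matching y values: 5, 18 (2 points).
  x = 19: rhs = 16, matching y values: 4, 19 (2 points).
  x = 20: rhs = 6, matching y values: 11, 12 (2 points).
  x = 21: rhs = 1, matching y values: 1, 22 (2 points).
  x = 22: rhs = 7, matching y values: none (0 points).
Total affine count: 27.
Full point count |E(F_23)| = 27 + 1 = 28.
Hasse bound: |28 − (23+1)| = |4| = 4 ≤ 2√23 ≈ 9.5917 ✓.


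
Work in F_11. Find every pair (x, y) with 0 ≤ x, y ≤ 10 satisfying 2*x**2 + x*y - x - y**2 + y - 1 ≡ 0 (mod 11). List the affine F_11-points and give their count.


Affine F_11-points: {(1, 0), (1, 2), (4, 2), (4, 3), (5, 0), (5, 6), (6, 3), (6, 4), (9, 4), (9, 6)}; count = 10.

For each of the 121 pairs (x, y) ∈ F_11², evaluate f(x, y) mod 11. Record the zeros.
  x = 0: [0↦10, 1↦10, 2↦8, 3↦4, 4↦9, 5↦1, 6↦2, 7↦1, 8↦9, 9↦4, 10↦8]  zeros at y ∈ ∅
  x = 1: [0↦0, 1↦1, 2↦0, 3↦8, 4↦3, 5↦7, 6↦9, 7↦9, 8↦7, 9↦3, 10↦8]  zeros at y ∈ {0, 2}
  x = 2: [0↦5, 1↦7, 2↦7, 3↦5, 4↦1, 5↦6, 6↦9, 7↦10, 8↦9, 9↦6, 10↦1]  zeros at y ∈ ∅
  x = 3: [0↦3, 1↦6, 2↦7, 3↦6, 4↦3, 5↦9, 6↦2, 7↦4, 8↦4, 9↦2, 10↦9]  zeros at y ∈ ∅
  x = 4: [0↦5, 1↦9, 2↦0, 3↦0, 4↦9, 5↦5, 6↦10, 7↦2, 8↦3, 9↦2, 10↦10]  zeros at y ∈ {2, 3}
  x = 5: [0↦0, 1↦5, 2↦8, 3↦9, 4↦8, 5↦5, 6↦0, 7↦4, 8↦6, 9↦6, 10↦4]  zeros at y ∈ {0, 6}
  x = 6: [0↦10, 1↦5, 2↦9, 3↦0, 4↦0, 5↦9, 6↦5, 7↦10, 8↦2, 9↦3, 10↦2]  zeros at y ∈ {3, 4}
  x = 7: [0↦2, 1↦9, 2↦3, 3↦6, 4↦7, 5↦6, 6↦3, 7↦9, 8↦2, 9↦4, 10↦4]  zeros at y ∈ ∅
  x = 8: [0↦9, 1↦6, 2↦1, 3↦5, 4↦7, 5↦7, 6↦5, 7↦1, 8↦6, 9↦9, 10↦10]  zeros at y ∈ ∅
  x = 9: [0↦9, 1↦7, 2↦3, 3↦8, 4↦0, 5↦1, 6↦0, 7↦8, 8↦3, 9↦7, 10↦9]  zeros at y ∈ {4, 6}
  x = 10: [0↦2, 1↦1, 2↦9, 3↦4, 4↦8, 5↦10, 6↦10, 7↦8, 8↦4, 9↦9, 10↦1]  zeros at y ∈ ∅
Collecting zeros: affine points = {(1, 0), (1, 2), (4, 2), (4, 3), (5, 0), (5, 6), (6, 3), (6, 4), (9, 4), (9, 6)}.
Total count |C(F_11)_aff| = 10.


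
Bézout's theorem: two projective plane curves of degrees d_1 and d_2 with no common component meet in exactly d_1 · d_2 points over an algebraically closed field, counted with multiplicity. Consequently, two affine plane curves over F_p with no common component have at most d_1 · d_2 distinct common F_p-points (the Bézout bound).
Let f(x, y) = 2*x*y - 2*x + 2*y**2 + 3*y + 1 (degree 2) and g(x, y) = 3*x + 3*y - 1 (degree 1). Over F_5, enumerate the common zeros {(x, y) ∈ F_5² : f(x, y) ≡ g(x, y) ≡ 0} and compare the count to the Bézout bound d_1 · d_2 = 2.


Common zeros: {(0, 2)}; count = 1; Bézout bound = 2.

deg(f) = 2, deg(g) = 1, so Bézout bound = 2.
Scan x ∈ F_5. For each x, list the y ∈ F_5 with f(x, y) ≡ 0 and those with g(x, y) ≡ 0 (mod 5); the common zeros in that column are the intersection.
  x = 0: f ≡ 0 at y ∈ {2, 4}; g ≡ 0 at y ∈ {2}; common: {2}.
  x = 1: f ≡ 0 at y ∈ ∅; g ≡ 0 at y ∈ {1}; common: ∅.
  x = 2: f ≡ 0 at y ∈ ∅; g ≡ 0 at y ∈ {0}; common: ∅.
  x = 3: f ≡ 0 at y ∈ {0, 3}; g ≡ 0 at y ∈ {4}; common: ∅.
  x = 4: f ≡ 0 at y ∈ ∅; g ≡ 0 at y ∈ {3}; common: ∅.
Collecting: common zeros = {(0, 2)}, so the count is 1.
Comparison with the Bézout bound: 1 ≤ 2 = deg(f)·deg(g), as expected for curves with no common component (the affine F_5-count falls short of the bound because intersections may lie at infinity, over extension fields, or carry multiplicity).


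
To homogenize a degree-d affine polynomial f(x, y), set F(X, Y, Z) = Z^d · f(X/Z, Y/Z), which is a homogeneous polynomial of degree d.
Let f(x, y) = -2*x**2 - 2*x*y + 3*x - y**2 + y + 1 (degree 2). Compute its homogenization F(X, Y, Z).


F(X, Y, Z) = -2*X**2 - 2*X*Y + 3*X*Z - Y**2 + Y*Z + Z**2

deg(f) = 2.
Substitute x = X/Z, y = Y/Z into f, then multiply by Z^2.
  monomial -2·x^2·y^0 ↦ -2·X^2·Y^0·Z^0.
  monomial -2·x^1·y^1 ↦ -2·X^1·Y^1·Z^0.
  monomial 3·x^1·y^0 ↦ 3·X^1·Y^0·Z^1.
  monomial -1·x^0·y^2 ↦ -1·X^0·Y^2·Z^0.
  monomial 1·x^0·y^1 ↦ 1·X^0·Y^1·Z^1.
  monomial 1·x^0·y^0 ↦ 1·X^0·Y^0·Z^2.
Collecting: F(X, Y, Z) = -2*X**2 - 2*X*Y + 3*X*Z - Y**2 + Y*Z + Z**2.


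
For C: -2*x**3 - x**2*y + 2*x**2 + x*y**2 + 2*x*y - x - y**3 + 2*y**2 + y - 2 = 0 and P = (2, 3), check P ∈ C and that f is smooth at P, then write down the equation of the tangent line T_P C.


Tangent line at P: -14*x - 2*y + 34 = 0.

Step 1: f(2, 3) = 0, so P lies on C.
Step 2: partial derivatives
  f_x(x, y) = -6*x**2 - 2*x*y + 4*x + y**2 + 2*y - 1, f_y(x, y) = -x**2 + 2*x*y + 2*x - 3*y**2 + 4*y + 1.
  f_x(P) = -14, f_y(P) = -2 (gradient nonzero, so P is smooth).
Step 3: tangent line at P: -14·(x − 2) + -2·(y − 3) = 0.
Expanding: -14*x - 2*y + 34 = 0.


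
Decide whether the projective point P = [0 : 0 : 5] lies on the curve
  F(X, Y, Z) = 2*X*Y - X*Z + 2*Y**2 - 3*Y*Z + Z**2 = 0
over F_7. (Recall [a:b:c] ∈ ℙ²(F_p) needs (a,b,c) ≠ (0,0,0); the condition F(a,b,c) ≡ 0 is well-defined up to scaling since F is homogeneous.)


F(0,0,5) ≡ 4 (mod 7); P is NOT on the curve.

Evaluate F(0, 0, 5) term-by-term (mod 7).
  2*X*Y ↦ 2·0·0·1 = 0
  -X*Z ↦ -1·0·1·5 = 0
  2*Y**2 ↦ 2·1·0·1 = 0
  -3*Y*Z ↦ -3·1·0·5 = 0
  Z**2 ↦ 1·1·1·25 = 25
Sum: F(0, 0, 5) = (0) + (0) + (0) + (0) + (25) = 25.
Reducing mod 7: 25 ≡ 4 (mod 7).
Since F(a, b, c) ≡ 4 ≠ 0 (mod 7), P does NOT lie on the curve.


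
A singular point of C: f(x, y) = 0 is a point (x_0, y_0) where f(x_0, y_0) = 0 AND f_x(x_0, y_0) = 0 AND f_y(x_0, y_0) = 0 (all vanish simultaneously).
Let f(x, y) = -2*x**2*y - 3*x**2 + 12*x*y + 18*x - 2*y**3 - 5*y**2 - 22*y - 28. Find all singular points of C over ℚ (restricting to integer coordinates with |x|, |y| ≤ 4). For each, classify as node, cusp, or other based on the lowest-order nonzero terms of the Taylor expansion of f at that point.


Singular points: {(3, -1)}; classification: node.

Compute partial derivatives:
  f_x = -4*x*y - 6*x + 12*y + 18.
  f_y = -2*x**2 + 12*x - 6*y**2 - 10*y - 22.
Scan x_0 ∈ {−4, ..., 4}. For each x_0, f_y(x_0, y) is a polynomial in y; find its integer roots y ∈ {−4, ..., 4}, then test f_x and f at those candidates.
  x = -4: f_y(-4, y) = -6*y**2 - 10*y - 102; no integer root y with |y| ≤ 4.
  x = -3: f_y(-3, y) = -6*y**2 - 10*y - 76; no integer root y with |y| ≤ 4.
  x = -2: f_y(-2, y) = -6*y**2 - 10*y - 54; no integer root y with |y| ≤ 4.
  x = -1: f_y(-1, y) = -6*y**2 - 10*y - 36; no integer root y with |y| ≤ 4.
  x = 0: f_y(0, y) = -6*y**2 - 10*y - 22; no integer root y with |y| ≤ 4.
  x = 1: f_y(1, y) = -6*y**2 - 10*y - 12; no integer root y with |y| ≤ 4.
  x = 2: f_y(2, y) = -6*y**2 - 10*y - 6; no integer root y with |y| ≤ 4.
  x = 3: f_y(3, y) = -6*y**2 - 10*y - 4; vanishes at y ∈ {-1}. (3, -1): f_x = 0, f = 0 — SINGULAR.
  x = 4: f_y(4, y) = -6*y**2 - 10*y - 6; no integer root y with |y| ≤ 4.
Only singular point on the grid: (3, -1).
Classify: substitute x = 3 + u, y = -1 + v and expand: f = -2*u**2*v - u**2 - 2*v**3 + v**2.
No constant or linear terms (consistent with a singular point). Quadratic part: -u**2 + v**2. Cubic part: -2*u**2*v - 2*v**3.
The quadratic part v**2 - u**2 = (v − u)(v + u) splits into two distinct linear factors, so there are two distinct tangent lines y − -1 = ±(x − 3) — this is a node (ordinary double point).
Classification: node.


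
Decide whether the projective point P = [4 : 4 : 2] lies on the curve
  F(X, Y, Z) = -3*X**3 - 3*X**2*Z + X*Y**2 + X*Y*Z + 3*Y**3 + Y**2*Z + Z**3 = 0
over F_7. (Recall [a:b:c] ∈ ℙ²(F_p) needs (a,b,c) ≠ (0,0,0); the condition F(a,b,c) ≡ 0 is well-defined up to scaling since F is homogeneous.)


F(4,4,2) ≡ 5 (mod 7); P is NOT on the curve.

Evaluate F(4, 4, 2) term-by-term (mod 7).
  -3*X**3 ↦ -3·64·1·1 = -192
  -3*X**2*Z ↦ -3·16·1·2 = -96
  X*Y**2 ↦ 1·4·16·1 = 64
  X*Y*Z ↦ 1·4·4·2 = 32
  3*Y**3 ↦ 3·1·64·1 = 192
  Y**2*Z ↦ 1·1·16·2 = 32
  Z**3 ↦ 1·1·1·8 = 8
Sum: F(4, 4, 2) = (-192) + (-96) + (64) + (32) + (192) + (32) + (8) = 40.
Reducing mod 7: 40 ≡ 5 (mod 7).
Since F(a, b, c) ≡ 5 ≠ 0 (mod 7), P does NOT lie on the curve.


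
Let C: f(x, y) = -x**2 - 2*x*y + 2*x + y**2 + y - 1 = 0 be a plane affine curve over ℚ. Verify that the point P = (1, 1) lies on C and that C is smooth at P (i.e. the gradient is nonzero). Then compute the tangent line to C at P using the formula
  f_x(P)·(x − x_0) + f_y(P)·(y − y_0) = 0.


Tangent line at P: -2*x + y + 1 = 0.

Step 1: f(1, 1) = 0, so P lies on C.
Step 2: partial derivatives
  f_x(x, y) = -2*x - 2*y + 2, f_y(x, y) = -2*x + 2*y + 1.
  f_x(P) = -2, f_y(P) = 1 (gradient nonzero, so P is smooth).
Step 3: tangent line at P: -2·(x − 1) + 1·(y − 1) = 0.
Expanding: -2*x + y + 1 = 0.


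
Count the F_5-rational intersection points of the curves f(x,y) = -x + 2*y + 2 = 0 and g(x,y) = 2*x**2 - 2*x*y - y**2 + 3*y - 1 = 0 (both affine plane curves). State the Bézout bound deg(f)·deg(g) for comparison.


Common zeros: {(0, 4), (4, 1)}; count = 2; Bézout bound = 2.

deg(f) = 1, deg(g) = 2, so Bézout bound = 2.
Scan x ∈ F_5. For each x, list the y ∈ F_5 with f(x, y) ≡ 0 and those with g(x, y) ≡ 0 (mod 5); the common zeros in that column are the intersection.
  x = 0: f ≡ 0 at y ∈ {4}; g ≡ 0 at y ∈ {4}; common: {4}.
  x = 1: f ≡ 0 at y ∈ {2}; g ≡ 0 at y ∈ {3}; common: ∅.
  x = 2: f ≡ 0 at y ∈ {0}; g ≡ 0 at y ∈ {1, 3}; common: ∅.
  x = 3: f ≡ 0 at y ∈ {3}; g ≡ 0 at y ∈ ∅; common: ∅.
  x = 4: f ≡ 0 at y ∈ {1}; g ≡ 0 at y ∈ {1, 4}; common: {1}.
Collecting: common zeros = {(0, 4), (4, 1)}, so the count is 2.
Comparison with the Bézout bound: 2 ≤ 2 = deg(f)·deg(g), as expected for curves with no common component (the bound is attained).


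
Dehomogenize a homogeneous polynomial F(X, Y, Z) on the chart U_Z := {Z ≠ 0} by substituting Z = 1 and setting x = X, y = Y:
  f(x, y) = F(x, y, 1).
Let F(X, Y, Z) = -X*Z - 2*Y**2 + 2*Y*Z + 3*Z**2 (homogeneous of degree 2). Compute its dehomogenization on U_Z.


f(x, y) = -x - 2*y**2 + 2*y + 3

On U_Z we set Z = 1. Each monomial c·X^i·Y^j·Z^k in F becomes c·x^i·y^j·1^k = c·x^i·y^j.
Substituting Z = 1: F(X, Y, 1) = -x - 2*y**2 + 2*y + 3.
Note: deg(f) ≤ deg(F) = 2; strict inequality happens when F is divisible by Z (lost terms).


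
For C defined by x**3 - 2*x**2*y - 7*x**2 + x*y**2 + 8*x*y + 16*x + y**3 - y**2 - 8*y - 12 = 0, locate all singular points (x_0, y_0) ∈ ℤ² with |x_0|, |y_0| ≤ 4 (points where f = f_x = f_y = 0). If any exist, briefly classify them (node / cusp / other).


Singular points: {(2, 0)}; classification: node.

Compute partial derivatives:
  f_x = 3*x**2 - 4*x*y - 14*x + y**2 + 8*y + 16.
  f_y = -2*x**2 + 2*x*y + 8*x + 3*y**2 - 2*y - 8.
Scan x_0 ∈ {−4, ..., 4}. For each x_0, f_y(x_0, y) is a polynomial in y; find its integer roots y ∈ {−4, ..., 4}, then test f_x and f at those candidates.
  x = -4: f_y(-4, y) = 3*y**2 - 10*y - 72; no integer root y with |y| ≤ 4.
  x = -3: f_y(-3, y) = 3*y**2 - 8*y - 50; no integer root y with |y| ≤ 4.
  x = -2: f_y(-2, y) = 3*y**2 - 6*y - 32; no integer root y with |y| ≤ 4.
  x = -1: f_y(-1, y) = 3*y**2 - 4*y - 18; no integer root y with |y| ≤ 4.
  x = 0: f_y(0, y) = 3*y**2 - 2*y - 8; vanishes at y ∈ {2}. (0, 2): f_x = 36 ≠ 0.
  x = 1: f_y(1, y) = 3*y**2 - 2; no integer root y with |y| ≤ 4.
  x = 2: f_y(2, y) = 3*y**2 + 2*y; vanishes at y ∈ {0}. (2, 0): f_x = 0, f = 0 — SINGULAR.
  x = 3: f_y(3, y) = 3*y**2 + 4*y - 2; no integer root y with |y| ≤ 4.
  x = 4: f_y(4, y) = 3*y**2 + 6*y - 8; no integer root y with |y| ≤ 4.
Only singular point on the grid: (2, 0).
Classify: substitute x = 2 + u, y = 0 + v and expand: f = u**3 - 2*u**2*v - u**2 + u*v**2 + v**3 + v**2.
No constant or linear terms (consistent with a singular point). Quadratic part: -u**2 + v**2. Cubic part: u**3 - 2*u**2*v + u*v**2 + v**3.
The quadratic part v**2 - u**2 = (v − u)(v + u) splits into two distinct linear factors, so there are two distinct tangent lines y − 0 = ±(x − 2) — this is a node (ordinary double point).
Classification: node.


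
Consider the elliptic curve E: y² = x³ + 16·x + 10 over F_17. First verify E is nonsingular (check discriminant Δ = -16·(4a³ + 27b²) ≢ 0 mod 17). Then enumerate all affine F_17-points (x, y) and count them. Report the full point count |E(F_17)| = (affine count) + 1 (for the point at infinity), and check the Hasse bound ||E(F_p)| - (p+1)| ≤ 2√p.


Affine points = {(2, 4), (2, 13), (3, 0), (4, 6), (4, 11), (6, 4), (6, 13), (8, 2), (8, 15), (9, 4), (9, 13), (11, 2), (11, 15), (12, 3), (12, 14), (13, 1), (13, 16), (15, 2), (15, 15)}; affine count = 19; |E(F_17)| = 20.

Discriminant check: Δ ∝ 4a³ + 27b² = 4·16³ + 27·10² = 4·4096 + 27·100 ≡ 10 (mod 17). Nonzero ⇒ E is nonsingular.
For each x ∈ F_17, compute rhs = x³ + 16·x + 10 mod 17, then count y ∈ F_17 with y² ≡ rhs.
  x = 0: rhs = 10, matching y values: none (0 points).
  x = 1: rhs = 10, matching y values: none (0 points).
  x = 2: rhs = 16, matching y values: 4, 13 (2 points).
  x = 3: rhs = 0, matching y values: 0 (1 points).
  x = 4: rhs = 2, matching y values: 6, 11 (2 points).
  x = 5: rhs = 11, matching y values: none (0 points).
  x = 6: rhs = 16, matching y values: 4, 13 (2 points).
  x = 7: rhs = 6, matching y values: none (0 points).
  x = 8: rhs = 4, matching y values: 2, 15 (2 points).
  x = 9: rhs = 16, matching y values: 4, 13 (2 points).
  x = 10: rhs = 14, matching y values: none (0 points).
  x = 11: rhs = 4, matching y values: 2, 15 (2 points).
  x = 12: rhs = 9, matching y values: 3, 14 (2 points).
  x = 13: rhs = 1, matching y values: 1, 16 (2 points).
  x = 14: rhs = 3, matching y values: none (0 points).
  x = 15: rhs = 4, matching y values: 2, 15 (2 points).
  x = 16: rhs = 10, matching y values: none (0 points).
Total affine count: 19.
Full point count |E(F_17)| = 19 + 1 = 20.
Hasse bound: |20 − (17+1)| = |2| = 2 ≤ 2√17 ≈ 8.2462 ✓.


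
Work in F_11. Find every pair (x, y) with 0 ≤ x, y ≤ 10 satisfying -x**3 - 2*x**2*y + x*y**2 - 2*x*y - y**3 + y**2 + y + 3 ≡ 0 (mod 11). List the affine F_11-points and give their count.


Affine F_11-points: {(1, 1), (1, 5), (1, 7), (2, 5), (3, 1), (5, 1), (6, 9), (7, 10), (8, 4), (9, 0), (9, 5)}; count = 11.

For each of the 121 pairs (x, y) ∈ F_11², evaluate f(x, y) mod 11. Record the zeros.
  x = 0: [0↦3, 1↦4, 2↦1, 3↦10, 4↦3, 5↦7, 6↦5, 7↦2, 8↦3, 9↦2, 10↦4]  zeros at y ∈ ∅
  x = 1: [0↦2, 1↦0, 2↦7, 3↦6, 4↦2, 5↦0, 6↦5, 7↦0, 8↦1, 9↦2, 10↦8]  zeros at y ∈ {1, 5, 7}
  x = 2: [0↦6, 1↦8, 2↦10, 3↦6, 4↦1, 5↦0, 6↦8, 7↦8, 8↦5, 9↦4, 10↦10]  zeros at y ∈ {5}
  x = 3: [0↦9, 1↦0, 2↦4, 3↦4, 4↦5, 5↦1, 6↦8, 7↦9, 8↦9, 9↦2, 10↦4]  zeros at y ∈ {1}
  x = 4: [0↦5, 1↦3, 2↦5, 3↦5, 4↦8, 5↦8, 6↦10, 7↦8, 8↦7, 9↦1, 10↦6]  zeros at y ∈ ∅
  x = 5: [0↦10, 1↦0, 2↦7, 3↦3, 4↦4, 5↦4, 6↦8, 7↦10, 8↦4, 9↦6, 10↦10]  zeros at y ∈ {1}
  x = 6: [0↦7, 1↦7, 2↦4, 3↦3, 4↦9, 5↦5, 6↦7, 7↦9, 8↦5, 9↦0, 10↦10]  zeros at y ∈ {9}
  x = 7: [0↦1, 1↦7, 2↦1, 3↦10, 4↦6, 5↦5, 6↦1, 7↦10, 8↦4, 9↦10, 10↦0]  zeros at y ∈ {10}
  x = 8: [0↦8, 1↦5, 2↦3, 3↦7, 4↦0, 5↦9, 6↦6, 7↦7, 8↦6, 9↦8, 10↦7]  zeros at y ∈ {4}
  x = 9: [0↦0, 1↦6, 2↦4, 3↦10, 4↦7, 5↦0, 6↦5, 7↦5, 8↦5, 9↦10, 10↦3]  zeros at y ∈ {0, 5}
  x = 10: [0↦4, 1↦4, 2↦9, 3↦2, 4↦10, 5↦5, 6↦3, 7↦9, 8↦6, 9↦10, 10↦4]  zeros at y ∈ ∅
Collecting zeros: affine points = {(1, 1), (1, 5), (1, 7), (2, 5), (3, 1), (5, 1), (6, 9), (7, 10), (8, 4), (9, 0), (9, 5)}.
Total count |C(F_11)_aff| = 11.


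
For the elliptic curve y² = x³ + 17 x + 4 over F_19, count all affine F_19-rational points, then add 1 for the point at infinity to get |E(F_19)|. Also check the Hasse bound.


Affine points = {(0, 2), (0, 17), (3, 5), (3, 14), (5, 9), (5, 10), (8, 5), (8, 14), (12, 6), (12, 13), (13, 3), (13, 16), (15, 9), (15, 10), (17, 0), (18, 9), (18, 10)}; affine count = 17; |E(F_19)| = 18.

Discriminant check: Δ ∝ 4a³ + 27b² = 4·17³ + 27·4² = 4·4913 + 27·16 ≡ 1 (mod 19). Nonzero ⇒ E is nonsingular.
For each x ∈ F_19, compute rhs = x³ + 17·x + 4 mod 19, then count y ∈ F_19 with y² ≡ rhs.
  x = 0: rhs = 4, matching y values: 2, 17 (2 points).
  x = 1: rhs = 3, matching y values: none (0 points).
  x = 2: rhs = 8, matching y values: none (0 points).
  x = 3: rhs = 6, matching y values: 5, 14 (2 points).
  x = 4: rhs = 3, matching y values: none (0 points).
  x = 5: rhs = 5, matching y values: 9, 10 (2 points).
  x = 6: rhs = 18, matching y values: none (0 points).
  x = 7: rhs = 10, matching y values: none (0 points).
  x = 8: rhs = 6, matching y values: 5, 14 (2 points).
  x = 9: rhs = 12, matching y values: none (0 points).
  x = 10: rhs = 15, matching y values: none (0 points).
  x = 11: rhs = 2, matching y values: none (0 points).
  x = 12: rhs = 17, matching y values: 6, 13 (2 points).
  x = 13: rhs = 9, matching y values: 3, 16 (2 points).
  x = 14: rhs = 3, matching y values: none (0 points).
  x = 15: rhs = 5, matching y values: 9, 10 (2 points).
  x = 16: rhs = 2, matching y values: none (0 points).
  x = 17: rhs = 0, matching y values: 0 (1 points).
  x = 18: rhs = 5, matching y values: 9, 10 (2 points).
Total affine count: 17.
Full point count |E(F_19)| = 17 + 1 = 18.
Hasse bound: |18 − (19+1)| = |-2| = 2 ≤ 2√19 ≈ 8.7178 ✓.


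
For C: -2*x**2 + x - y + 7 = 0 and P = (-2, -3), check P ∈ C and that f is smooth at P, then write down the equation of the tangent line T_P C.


Tangent line at P: 9*x - y + 15 = 0.

Step 1: f(-2, -3) = 0, so P lies on C.
Step 2: partial derivatives
  f_x(x, y) = 1 - 4*x, f_y(x, y) = -1.
  f_x(P) = 9, f_y(P) = -1 (gradient nonzero, so P is smooth).
Step 3: tangent line at P: 9·(x − -2) + -1·(y − -3) = 0.
Expanding: 9*x - y + 15 = 0.


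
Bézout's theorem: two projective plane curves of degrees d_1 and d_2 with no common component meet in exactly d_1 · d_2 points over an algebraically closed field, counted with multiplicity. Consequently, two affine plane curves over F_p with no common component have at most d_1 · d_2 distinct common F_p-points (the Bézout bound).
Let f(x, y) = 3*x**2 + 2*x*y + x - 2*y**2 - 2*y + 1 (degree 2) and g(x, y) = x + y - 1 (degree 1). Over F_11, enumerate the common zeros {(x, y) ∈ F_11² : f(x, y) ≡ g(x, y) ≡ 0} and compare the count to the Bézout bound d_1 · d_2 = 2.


Common zeros: {(2, 10), (7, 5)}; count = 2; Bézout bound = 2.

deg(f) = 2, deg(g) = 1, so Bézout bound = 2.
Scan x ∈ F_11. For each x, list the y ∈ F_11 with f(x, y) ≡ 0 and those with g(x, y) ≡ 0 (mod 11); the common zeros in that column are the intersection.
  x = 0: f ≡ 0 at y ∈ {2, 8}; g ≡ 0 at y ∈ {1}; common: ∅.
  x = 1: f ≡ 0 at y ∈ ∅; g ≡ 0 at y ∈ {0}; common: ∅.
  x = 2: f ≡ 0 at y ∈ {2, 10}; g ≡ 0 at y ∈ {10}; common: {10}.
  x = 3: f ≡ 0 at y ∈ {1}; g ≡ 0 at y ∈ {9}; common: ∅.
  x = 4: f ≡ 0 at y ∈ {5, 9}; g ≡ 0 at y ∈ {8}; common: ∅.
  x = 5: f ≡ 0 at y ∈ ∅; g ≡ 0 at y ∈ {7}; common: ∅.
  x = 6: f ≡ 0 at y ∈ ∅; g ≡ 0 at y ∈ {6}; common: ∅.
  x = 7: f ≡ 0 at y ∈ {1, 5}; g ≡ 0 at y ∈ {5}; common: {5}.
  x = 8: f ≡ 0 at y ∈ {9}; g ≡ 0 at y ∈ {4}; common: ∅.
  x = 9: f ≡ 0 at y ∈ {0, 8}; g ≡ 0 at y ∈ {3}; common: ∅.
  x = 10: f ≡ 0 at y ∈ ∅; g ≡ 0 at y ∈ {2}; common: ∅.
Collecting: common zeros = {(2, 10), (7, 5)}, so the count is 2.
Comparison with the Bézout bound: 2 ≤ 2 = deg(f)·deg(g), as expected for curves with no common component (the bound is attained).
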